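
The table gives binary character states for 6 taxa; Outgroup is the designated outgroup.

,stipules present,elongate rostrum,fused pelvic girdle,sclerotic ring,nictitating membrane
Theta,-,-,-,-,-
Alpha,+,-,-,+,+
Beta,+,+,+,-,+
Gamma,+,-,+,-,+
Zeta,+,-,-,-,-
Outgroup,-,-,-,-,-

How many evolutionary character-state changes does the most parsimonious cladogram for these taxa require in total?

5

The outgroup has state '-' for every character, so '+' is the derived state throughout.
stipules present (derived state '+') is shared by Alpha, Beta, Gamma, and Zeta — a synapomorphy uniting that clade.
elongate rostrum: derived state '+' in Beta only — an autapomorphy, so it tells us nothing about relationships among taxa.
fused pelvic girdle: derived state '+' in Beta and Gamma only — synapomorphy for {Beta, Gamma}.
sclerotic ring: derived state '+' in Alpha only — an autapomorphy, so it tells us nothing about relationships among taxa.
nictitating membrane (derived state '+') is shared by Alpha, Beta, and Gamma — a synapomorphy uniting that clade.
Most parsimonious ingroup topology: ((((Gamma,Beta),Alpha),Zeta),Theta).
Changes per character on this tree: stipules present: 1; elongate rostrum: 1; fused pelvic girdle: 1; sclerotic ring: 1; nictitating membrane: 1.
Total = 5.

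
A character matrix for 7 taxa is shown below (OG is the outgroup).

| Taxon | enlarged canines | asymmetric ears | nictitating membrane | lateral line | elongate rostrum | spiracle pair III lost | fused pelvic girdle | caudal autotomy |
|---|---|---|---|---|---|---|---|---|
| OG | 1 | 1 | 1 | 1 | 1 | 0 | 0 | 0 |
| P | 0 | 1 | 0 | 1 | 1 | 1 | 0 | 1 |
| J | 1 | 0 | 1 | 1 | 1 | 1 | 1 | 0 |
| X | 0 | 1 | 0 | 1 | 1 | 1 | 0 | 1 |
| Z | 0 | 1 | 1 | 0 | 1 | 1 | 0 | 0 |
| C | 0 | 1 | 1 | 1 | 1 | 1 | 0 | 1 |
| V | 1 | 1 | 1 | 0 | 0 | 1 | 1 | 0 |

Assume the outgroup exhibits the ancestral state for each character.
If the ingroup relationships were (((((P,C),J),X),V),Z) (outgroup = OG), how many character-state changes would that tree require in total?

14

Map each character onto (((((P,C),J),X),V),Z) (rooted by OG) and count the minimum state changes it requires (Fitch parsimony):
enlarged canines: 3; asymmetric ears: 1; nictitating membrane: 2; lateral line: 2; elongate rostrum: 1; spiracle pair III lost: 1; fused pelvic girdle: 2; caudal autotomy: 2.
Total tree length = 14.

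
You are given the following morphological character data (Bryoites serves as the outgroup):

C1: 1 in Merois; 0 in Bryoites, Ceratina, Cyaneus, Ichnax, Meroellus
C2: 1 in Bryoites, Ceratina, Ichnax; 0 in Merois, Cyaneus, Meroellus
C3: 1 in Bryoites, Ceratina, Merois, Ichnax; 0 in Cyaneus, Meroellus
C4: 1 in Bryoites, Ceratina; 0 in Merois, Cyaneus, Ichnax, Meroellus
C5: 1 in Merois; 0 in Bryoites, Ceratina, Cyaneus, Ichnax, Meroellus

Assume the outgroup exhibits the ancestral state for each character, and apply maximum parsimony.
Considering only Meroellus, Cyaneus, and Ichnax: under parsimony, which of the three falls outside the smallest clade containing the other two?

Character polarity is set by the outgroup: the derived state is whichever differs from the outgroup's state, so for C2, C3, C4 the derived state is '0', and for the remaining characters it is '1'.
C1 (derived state '1') is unique to Merois (autapomorphy; uninformative for grouping).
C2 (derived state '0') is shared by Cyaneus, Meroellus, and Merois — a synapomorphy uniting that clade.
Only Cyaneus and Meroellus show the derived state '0' for C3, supporting them as a clade.
C4 (derived state '0') is shared by Cyaneus, Ichnax, Meroellus, and Merois — a synapomorphy uniting that clade.
C5: derived state '1' in Merois only — an autapomorphy, so it tells us nothing about relationships among taxa.
Most parsimonious ingroup topology: (Ceratina,((Merois,(Cyaneus,Meroellus)),Ichnax)).
Meroellus and Cyaneus share a more recent common ancestor with each other than either does with Ichnax, so Ichnax is the least closely related of the three.

Ichnax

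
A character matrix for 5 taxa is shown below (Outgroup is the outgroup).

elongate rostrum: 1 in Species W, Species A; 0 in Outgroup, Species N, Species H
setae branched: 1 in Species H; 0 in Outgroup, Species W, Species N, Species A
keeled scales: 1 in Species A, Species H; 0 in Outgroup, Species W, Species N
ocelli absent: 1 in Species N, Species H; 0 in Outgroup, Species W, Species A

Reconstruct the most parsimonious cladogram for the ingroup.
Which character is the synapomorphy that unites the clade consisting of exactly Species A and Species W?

The outgroup has state '0' for every character, so '1' is the derived state throughout.
elongate rostrum (derived state '1') is shared by Species A and Species W — a synapomorphy uniting that clade.
setae branched (derived state '1') is unique to Species H (autapomorphy; uninformative for grouping).
keeled scales (state '1') occurs in Species A and Species H but conflicts with the nesting implied by the other characters — most parsimoniously interpreted as homoplasy.
Only Species H and Species N show the derived state '1' for ocelli absent, supporting them as a clade.
Most parsimonious ingroup topology: ((Species W,Species A),(Species N,Species H)).
The clade {Species A, Species W} is supported by elongate rostrum: its derived state '1' occurs in exactly those taxa and in no other taxon (including the outgroup).

elongate rostrum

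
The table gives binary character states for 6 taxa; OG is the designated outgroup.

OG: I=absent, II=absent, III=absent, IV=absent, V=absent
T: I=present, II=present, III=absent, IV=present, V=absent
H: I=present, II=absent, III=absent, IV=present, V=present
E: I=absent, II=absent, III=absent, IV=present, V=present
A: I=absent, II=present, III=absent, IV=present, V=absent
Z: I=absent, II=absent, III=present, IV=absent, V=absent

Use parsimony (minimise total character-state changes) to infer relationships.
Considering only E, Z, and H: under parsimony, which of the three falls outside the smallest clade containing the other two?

Z

The outgroup has state 'absent' for every character, so 'present' is the derived state throughout.
I (state 'present') occurs in H and T but conflicts with the nesting implied by the other characters — most parsimoniously interpreted as homoplasy.
II: derived state 'present' in A and T only — synapomorphy for {A, T}.
III: derived state 'present' in Z only — an autapomorphy, so it tells us nothing about relationships among taxa.
IV (derived state 'present') is shared by A, E, H, and T — a synapomorphy uniting that clade.
Only E and H show the derived state 'present' for V, supporting them as a clade.
Most parsimonious ingroup topology: (((T,A),(H,E)),Z).
E and H share a more recent common ancestor with each other than either does with Z, so Z is the least closely related of the three.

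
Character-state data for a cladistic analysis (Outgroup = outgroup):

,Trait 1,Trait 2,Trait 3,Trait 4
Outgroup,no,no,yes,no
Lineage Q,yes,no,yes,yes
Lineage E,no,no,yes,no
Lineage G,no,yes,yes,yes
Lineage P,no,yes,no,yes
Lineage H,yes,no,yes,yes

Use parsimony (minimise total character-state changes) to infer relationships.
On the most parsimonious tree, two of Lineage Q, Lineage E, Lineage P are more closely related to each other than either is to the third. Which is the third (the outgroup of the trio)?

Character polarity is set by the outgroup: the derived state is whichever differs from the outgroup's state, so for Trait 3 the derived state is 'no', and for the remaining characters it is 'yes'.
Only Lineage H and Lineage Q show the derived state 'yes' for Trait 1, supporting them as a clade.
Only Lineage G and Lineage P show the derived state 'yes' for Trait 2, supporting them as a clade.
Trait 3: derived state 'no' in Lineage P only — an autapomorphy, so it tells us nothing about relationships among taxa.
Only Lineage G, Lineage H, Lineage P, and Lineage Q show the derived state 'yes' for Trait 4, supporting them as a clade.
Most parsimonious ingroup topology: (((Lineage Q,Lineage H),(Lineage G,Lineage P)),Lineage E).
Lineage P and Lineage Q share a more recent common ancestor with each other than either does with Lineage E, so Lineage E is the least closely related of the three.

Lineage E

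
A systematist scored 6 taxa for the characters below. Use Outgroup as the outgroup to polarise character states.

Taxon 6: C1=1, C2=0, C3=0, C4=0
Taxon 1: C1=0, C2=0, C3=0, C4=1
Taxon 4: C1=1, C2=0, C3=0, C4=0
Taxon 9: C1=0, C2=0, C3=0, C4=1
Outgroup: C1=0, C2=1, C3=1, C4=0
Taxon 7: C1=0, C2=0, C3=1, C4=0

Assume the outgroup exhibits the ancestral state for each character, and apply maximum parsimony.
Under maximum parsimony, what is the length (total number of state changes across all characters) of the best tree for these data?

Character polarity is set by the outgroup: the derived state is whichever differs from the outgroup's state, so for C2, C3 the derived state is '0', and for the remaining characters it is '1'.
C1: derived state '1' in Taxon 4 and Taxon 6 only — synapomorphy for {Taxon 4, Taxon 6}.
All ingroup taxa share the derived state '0' for C2; it defines the ingroup but does not resolve relationships within it.
C3: derived state '0' in Taxon 1, Taxon 4, Taxon 6, and Taxon 9 only — synapomorphy for {Taxon 1, Taxon 4, Taxon 6, Taxon 9}.
C4: derived state '1' in Taxon 1 and Taxon 9 only — synapomorphy for {Taxon 1, Taxon 9}.
Most parsimonious ingroup topology: (((Taxon 9,Taxon 1),(Taxon 6,Taxon 4)),Taxon 7).
Changes per character on this tree: C1: 1; C2: 1; C3: 1; C4: 1.
Total = 4.

4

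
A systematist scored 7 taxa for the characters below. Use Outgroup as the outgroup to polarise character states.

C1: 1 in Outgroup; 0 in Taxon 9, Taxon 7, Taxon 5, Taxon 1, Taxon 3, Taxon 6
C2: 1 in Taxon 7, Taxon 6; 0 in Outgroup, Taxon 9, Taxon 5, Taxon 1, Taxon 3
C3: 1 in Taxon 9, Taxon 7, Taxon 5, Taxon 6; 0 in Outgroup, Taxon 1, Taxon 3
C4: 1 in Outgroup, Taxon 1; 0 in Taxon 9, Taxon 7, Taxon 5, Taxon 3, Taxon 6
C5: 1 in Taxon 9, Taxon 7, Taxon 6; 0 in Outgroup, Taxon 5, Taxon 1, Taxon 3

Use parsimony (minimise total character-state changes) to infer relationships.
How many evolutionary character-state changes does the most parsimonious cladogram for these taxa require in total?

5

Character polarity is set by the outgroup: the derived state is whichever differs from the outgroup's state, so for C1, C4 the derived state is '0', and for the remaining characters it is '1'.
C1 (derived state '0') is shared by all ingroup taxa — unites the whole ingroup.
C2: derived state '1' in Taxon 6 and Taxon 7 only — synapomorphy for {Taxon 6, Taxon 7}.
C3 (derived state '1') is shared by Taxon 5, Taxon 6, Taxon 7, and Taxon 9 — a synapomorphy uniting that clade.
Only Taxon 3, Taxon 5, Taxon 6, Taxon 7, and Taxon 9 show the derived state '0' for C4, supporting them as a clade.
C5 (derived state '1') is shared by Taxon 6, Taxon 7, and Taxon 9 — a synapomorphy uniting that clade.
Most parsimonious ingroup topology: ((((Taxon 9,(Taxon 7,Taxon 6)),Taxon 5),Taxon 3),Taxon 1).
Changes per character on this tree: C1: 1; C2: 1; C3: 1; C4: 1; C5: 1.
Total = 5.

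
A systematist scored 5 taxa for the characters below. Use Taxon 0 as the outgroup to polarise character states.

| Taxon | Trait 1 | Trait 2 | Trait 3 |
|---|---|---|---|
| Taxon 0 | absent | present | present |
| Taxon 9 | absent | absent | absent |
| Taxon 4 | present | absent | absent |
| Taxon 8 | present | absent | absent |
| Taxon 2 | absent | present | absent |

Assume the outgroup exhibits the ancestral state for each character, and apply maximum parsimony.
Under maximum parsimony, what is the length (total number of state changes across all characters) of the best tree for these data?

3

Character polarity is set by the outgroup: the derived state is whichever differs from the outgroup's state, so for Trait 2, Trait 3 the derived state is 'absent', and for the remaining characters it is 'present'.
Only Taxon 4 and Taxon 8 show the derived state 'present' for Trait 1, supporting them as a clade.
Trait 2: derived state 'absent' in Taxon 4, Taxon 8, and Taxon 9 only — synapomorphy for {Taxon 4, Taxon 8, Taxon 9}.
All ingroup taxa share the derived state 'absent' for Trait 3; it defines the ingroup but does not resolve relationships within it.
Most parsimonious ingroup topology: ((Taxon 9,(Taxon 4,Taxon 8)),Taxon 2).
Changes per character on this tree: Trait 1: 1; Trait 2: 1; Trait 3: 1.
Total = 3.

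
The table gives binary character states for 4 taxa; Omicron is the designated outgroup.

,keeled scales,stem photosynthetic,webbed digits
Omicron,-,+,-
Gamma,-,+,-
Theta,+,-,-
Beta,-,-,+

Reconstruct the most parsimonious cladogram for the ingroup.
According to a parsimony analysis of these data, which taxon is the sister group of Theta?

Character polarity is set by the outgroup: the derived state is whichever differs from the outgroup's state, so for stem photosynthetic the derived state is '-', and for the remaining characters it is '+'.
keeled scales: derived state '+' in Theta only — an autapomorphy, so it tells us nothing about relationships among taxa.
Only Beta and Theta show the derived state '-' for stem photosynthetic, supporting them as a clade.
webbed digits: derived state '+' in Beta only — an autapomorphy, so it tells us nothing about relationships among taxa.
Most parsimonious ingroup topology: (Gamma,(Theta,Beta)).
Theta and Beta form a cherry on this tree, so they are sister taxa.

Beta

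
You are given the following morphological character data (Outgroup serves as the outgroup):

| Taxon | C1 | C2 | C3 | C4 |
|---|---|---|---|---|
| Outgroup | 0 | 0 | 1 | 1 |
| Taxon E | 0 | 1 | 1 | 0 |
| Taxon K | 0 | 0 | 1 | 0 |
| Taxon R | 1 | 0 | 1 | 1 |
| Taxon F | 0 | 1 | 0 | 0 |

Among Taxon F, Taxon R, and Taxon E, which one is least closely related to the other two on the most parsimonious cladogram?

Taxon R

Character polarity is set by the outgroup: the derived state is whichever differs from the outgroup's state, so for C3, C4 the derived state is '0', and for the remaining characters it is '1'.
C1: derived state '1' in Taxon R only — an autapomorphy, so it tells us nothing about relationships among taxa.
C2 (derived state '1') is shared by Taxon E and Taxon F — a synapomorphy uniting that clade.
C3: derived state '0' in Taxon F only — an autapomorphy, so it tells us nothing about relationships among taxa.
C4: derived state '0' in Taxon E, Taxon F, and Taxon K only — synapomorphy for {Taxon E, Taxon F, Taxon K}.
Most parsimonious ingroup topology: (((Taxon E,Taxon F),Taxon K),Taxon R).
Taxon E and Taxon F share a more recent common ancestor with each other than either does with Taxon R, so Taxon R is the least closely related of the three.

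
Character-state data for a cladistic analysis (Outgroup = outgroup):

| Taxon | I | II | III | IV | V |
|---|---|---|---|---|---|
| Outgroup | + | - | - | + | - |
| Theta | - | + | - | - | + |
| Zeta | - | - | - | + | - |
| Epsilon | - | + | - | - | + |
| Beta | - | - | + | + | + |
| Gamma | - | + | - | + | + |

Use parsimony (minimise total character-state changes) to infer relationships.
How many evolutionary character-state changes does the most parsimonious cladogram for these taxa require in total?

Character polarity is set by the outgroup: the derived state is whichever differs from the outgroup's state, so for I, IV the derived state is '-', and for the remaining characters it is '+'.
All ingroup taxa share the derived state '-' for I; it defines the ingroup but does not resolve relationships within it.
II: derived state '+' in Epsilon, Gamma, and Theta only — synapomorphy for {Epsilon, Gamma, Theta}.
III (derived state '+') is unique to Beta (autapomorphy; uninformative for grouping).
Only Epsilon and Theta show the derived state '-' for IV, supporting them as a clade.
V (derived state '+') is shared by Beta, Epsilon, Gamma, and Theta — a synapomorphy uniting that clade.
Most parsimonious ingroup topology: ((((Theta,Epsilon),Gamma),Beta),Zeta).
Changes per character on this tree: I: 1; II: 1; III: 1; IV: 1; V: 1.
Total = 5.

5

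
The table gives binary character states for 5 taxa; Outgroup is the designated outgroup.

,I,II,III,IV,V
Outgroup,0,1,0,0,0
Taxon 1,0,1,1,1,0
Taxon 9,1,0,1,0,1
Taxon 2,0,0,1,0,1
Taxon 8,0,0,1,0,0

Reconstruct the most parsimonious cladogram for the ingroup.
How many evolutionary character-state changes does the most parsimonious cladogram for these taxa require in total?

5

Character polarity is set by the outgroup: the derived state is whichever differs from the outgroup's state, so for II the derived state is '0', and for the remaining characters it is '1'.
I: derived state '1' in Taxon 9 only — an autapomorphy, so it tells us nothing about relationships among taxa.
Only Taxon 2, Taxon 8, and Taxon 9 show the derived state '0' for II, supporting them as a clade.
III (derived state '1') is shared by all ingroup taxa — unites the whole ingroup.
IV (derived state '1') is unique to Taxon 1 (autapomorphy; uninformative for grouping).
V: derived state '1' in Taxon 2 and Taxon 9 only — synapomorphy for {Taxon 2, Taxon 9}.
Most parsimonious ingroup topology: (Taxon 1,((Taxon 9,Taxon 2),Taxon 8)).
Changes per character on this tree: I: 1; II: 1; III: 1; IV: 1; V: 1.
Total = 5.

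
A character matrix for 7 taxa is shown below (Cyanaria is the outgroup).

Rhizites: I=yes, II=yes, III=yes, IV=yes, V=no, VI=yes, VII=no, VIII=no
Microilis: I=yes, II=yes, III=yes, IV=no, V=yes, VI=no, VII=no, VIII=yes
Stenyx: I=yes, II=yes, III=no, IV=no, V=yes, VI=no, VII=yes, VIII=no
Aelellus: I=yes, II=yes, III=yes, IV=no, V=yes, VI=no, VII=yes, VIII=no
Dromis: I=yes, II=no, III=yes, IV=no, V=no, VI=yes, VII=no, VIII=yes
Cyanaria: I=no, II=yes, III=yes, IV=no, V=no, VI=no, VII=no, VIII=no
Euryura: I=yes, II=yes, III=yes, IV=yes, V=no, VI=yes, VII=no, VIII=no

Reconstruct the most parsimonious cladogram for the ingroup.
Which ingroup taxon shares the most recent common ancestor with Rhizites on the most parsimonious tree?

Euryura

Character polarity is set by the outgroup: the derived state is whichever differs from the outgroup's state, so for II, III the derived state is 'no', and for the remaining characters it is 'yes'.
All ingroup taxa share the derived state 'yes' for I; it defines the ingroup but does not resolve relationships within it.
II: derived state 'no' in Dromis only — an autapomorphy, so it tells us nothing about relationships among taxa.
III (derived state 'no') is unique to Stenyx (autapomorphy; uninformative for grouping).
Only Euryura and Rhizites show the derived state 'yes' for IV, supporting them as a clade.
V (derived state 'yes') is shared by Aelellus, Microilis, and Stenyx — a synapomorphy uniting that clade.
Only Dromis, Euryura, and Rhizites show the derived state 'yes' for VI, supporting them as a clade.
VII: derived state 'yes' in Aelellus and Stenyx only — synapomorphy for {Aelellus, Stenyx}.
VIII groups Dromis and Microilis, which is incompatible with the clades supported by the remaining characters; treating it as convergent (homoplasy) costs fewer steps than any alternative tree.
Most parsimonious ingroup topology: ((Dromis,(Euryura,Rhizites)),((Aelellus,Stenyx),Microilis)).
Rhizites and Euryura form a cherry on this tree, so they are sister taxa.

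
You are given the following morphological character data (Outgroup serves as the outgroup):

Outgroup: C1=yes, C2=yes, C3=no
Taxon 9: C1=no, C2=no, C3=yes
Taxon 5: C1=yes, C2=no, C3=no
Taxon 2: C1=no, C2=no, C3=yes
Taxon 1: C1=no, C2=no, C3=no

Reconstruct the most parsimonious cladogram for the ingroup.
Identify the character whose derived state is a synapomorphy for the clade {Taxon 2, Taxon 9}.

Character polarity is set by the outgroup: the derived state is whichever differs from the outgroup's state, so for C1, C2 the derived state is 'no', and for the remaining characters it is 'yes'.
Only Taxon 1, Taxon 2, and Taxon 9 show the derived state 'no' for C1, supporting them as a clade.
C2 (derived state 'no') is shared by all ingroup taxa — unites the whole ingroup.
C3 (derived state 'yes') is shared by Taxon 2 and Taxon 9 — a synapomorphy uniting that clade.
Most parsimonious ingroup topology: (((Taxon 9,Taxon 2),Taxon 1),Taxon 5).
The clade {Taxon 2, Taxon 9} is supported by C3: its derived state 'yes' occurs in exactly those taxa and in no other taxon (including the outgroup).

C3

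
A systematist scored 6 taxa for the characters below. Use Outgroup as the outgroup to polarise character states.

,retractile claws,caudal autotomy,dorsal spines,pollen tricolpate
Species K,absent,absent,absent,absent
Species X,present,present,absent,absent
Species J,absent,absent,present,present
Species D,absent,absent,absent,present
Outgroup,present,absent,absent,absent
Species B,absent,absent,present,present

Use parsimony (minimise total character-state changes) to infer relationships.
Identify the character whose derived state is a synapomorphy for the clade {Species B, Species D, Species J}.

Character polarity is set by the outgroup: the derived state is whichever differs from the outgroup's state, so for retractile claws the derived state is 'absent', and for the remaining characters it is 'present'.
retractile claws: derived state 'absent' in Species B, Species D, Species J, and Species K only — synapomorphy for {Species B, Species D, Species J, Species K}.
caudal autotomy (derived state 'present') is unique to Species X (autapomorphy; uninformative for grouping).
Only Species B and Species J show the derived state 'present' for dorsal spines, supporting them as a clade.
pollen tricolpate: derived state 'present' in Species B, Species D, and Species J only — synapomorphy for {Species B, Species D, Species J}.
Most parsimonious ingroup topology: ((((Species B,Species J),Species D),Species K),Species X).
The clade {Species B, Species D, Species J} is supported by pollen tricolpate: its derived state 'present' occurs in exactly those taxa and in no other taxon (including the outgroup).

pollen tricolpate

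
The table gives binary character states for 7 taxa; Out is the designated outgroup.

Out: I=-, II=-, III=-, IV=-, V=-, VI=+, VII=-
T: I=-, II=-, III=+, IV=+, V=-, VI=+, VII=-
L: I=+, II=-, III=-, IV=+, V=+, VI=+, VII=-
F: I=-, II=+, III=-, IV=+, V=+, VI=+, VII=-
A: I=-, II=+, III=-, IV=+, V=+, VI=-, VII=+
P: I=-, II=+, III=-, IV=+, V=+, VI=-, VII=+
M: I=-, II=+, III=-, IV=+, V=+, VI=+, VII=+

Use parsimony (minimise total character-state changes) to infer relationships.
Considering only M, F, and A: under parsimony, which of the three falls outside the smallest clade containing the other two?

F

Character polarity is set by the outgroup: the derived state is whichever differs from the outgroup's state, so for VI the derived state is '-', and for the remaining characters it is '+'.
I (derived state '+') is unique to L (autapomorphy; uninformative for grouping).
II: derived state '+' in A, F, M, and P only — synapomorphy for {A, F, M, P}.
III (derived state '+') is unique to T (autapomorphy; uninformative for grouping).
All ingroup taxa share the derived state '+' for IV; it defines the ingroup but does not resolve relationships within it.
V (derived state '+') is shared by A, F, L, M, and P — a synapomorphy uniting that clade.
VI: derived state '-' in A and P only — synapomorphy for {A, P}.
Only A, M, and P show the derived state '+' for VII, supporting them as a clade.
Most parsimonious ingroup topology: (T,(L,(F,((A,P),M)))).
M and A share a more recent common ancestor with each other than either does with F, so F is the least closely related of the three.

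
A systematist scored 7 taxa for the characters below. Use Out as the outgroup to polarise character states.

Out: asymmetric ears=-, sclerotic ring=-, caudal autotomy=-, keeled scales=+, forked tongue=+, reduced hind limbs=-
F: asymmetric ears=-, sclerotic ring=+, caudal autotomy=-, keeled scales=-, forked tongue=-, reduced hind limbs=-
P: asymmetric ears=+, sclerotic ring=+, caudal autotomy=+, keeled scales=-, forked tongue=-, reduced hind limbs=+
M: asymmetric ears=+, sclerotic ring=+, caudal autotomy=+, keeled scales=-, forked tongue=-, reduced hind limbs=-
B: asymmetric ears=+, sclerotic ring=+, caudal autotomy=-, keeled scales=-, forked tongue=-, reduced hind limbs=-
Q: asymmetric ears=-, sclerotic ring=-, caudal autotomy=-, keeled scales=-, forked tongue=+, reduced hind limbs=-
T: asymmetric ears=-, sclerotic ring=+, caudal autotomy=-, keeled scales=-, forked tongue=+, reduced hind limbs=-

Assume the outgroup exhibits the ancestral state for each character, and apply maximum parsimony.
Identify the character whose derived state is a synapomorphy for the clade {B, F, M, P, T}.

Character polarity is set by the outgroup: the derived state is whichever differs from the outgroup's state, so for keeled scales, forked tongue the derived state is '-', and for the remaining characters it is '+'.
asymmetric ears: derived state '+' in B, M, and P only — synapomorphy for {B, M, P}.
Only B, F, M, P, and T show the derived state '+' for sclerotic ring, supporting them as a clade.
Only M and P show the derived state '+' for caudal autotomy, supporting them as a clade.
keeled scales (derived state '-') is shared by all ingroup taxa — unites the whole ingroup.
forked tongue: derived state '-' in B, F, M, and P only — synapomorphy for {B, F, M, P}.
reduced hind limbs (derived state '+') is unique to P (autapomorphy; uninformative for grouping).
Most parsimonious ingroup topology: (((F,((P,M),B)),T),Q).
The clade {B, F, M, P, T} is supported by sclerotic ring: its derived state '+' occurs in exactly those taxa and in no other taxon (including the outgroup).

sclerotic ring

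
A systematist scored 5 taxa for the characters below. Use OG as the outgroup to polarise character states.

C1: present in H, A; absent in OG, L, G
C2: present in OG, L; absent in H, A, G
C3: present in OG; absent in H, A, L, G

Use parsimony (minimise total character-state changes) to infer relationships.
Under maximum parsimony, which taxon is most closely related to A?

Character polarity is set by the outgroup: the derived state is whichever differs from the outgroup's state, so for C2, C3 the derived state is 'absent', and for the remaining characters it is 'present'.
C1 (derived state 'present') is shared by A and H — a synapomorphy uniting that clade.
Only A, G, and H show the derived state 'absent' for C2, supporting them as a clade.
C3 (derived state 'absent') is shared by all ingroup taxa — unites the whole ingroup.
Most parsimonious ingroup topology: (((H,A),G),L).
A and H form a cherry on this tree, so they are sister taxa.

H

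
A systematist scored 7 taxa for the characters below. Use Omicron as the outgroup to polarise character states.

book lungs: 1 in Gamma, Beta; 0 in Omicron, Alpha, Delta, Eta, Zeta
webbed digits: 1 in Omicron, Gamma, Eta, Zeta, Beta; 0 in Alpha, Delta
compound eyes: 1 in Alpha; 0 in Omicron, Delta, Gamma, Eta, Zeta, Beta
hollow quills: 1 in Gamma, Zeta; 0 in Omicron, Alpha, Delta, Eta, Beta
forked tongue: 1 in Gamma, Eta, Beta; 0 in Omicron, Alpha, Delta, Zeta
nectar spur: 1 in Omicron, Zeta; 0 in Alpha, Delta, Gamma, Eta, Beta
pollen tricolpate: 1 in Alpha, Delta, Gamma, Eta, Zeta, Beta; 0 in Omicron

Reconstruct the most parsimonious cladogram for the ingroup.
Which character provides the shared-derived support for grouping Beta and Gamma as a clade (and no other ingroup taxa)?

book lungs

Character polarity is set by the outgroup: the derived state is whichever differs from the outgroup's state, so for webbed digits, nectar spur the derived state is '0', and for the remaining characters it is '1'.
book lungs (derived state '1') is shared by Beta and Gamma — a synapomorphy uniting that clade.
webbed digits: derived state '0' in Alpha and Delta only — synapomorphy for {Alpha, Delta}.
compound eyes (derived state '1') is unique to Alpha (autapomorphy; uninformative for grouping).
hollow quills groups Gamma and Zeta, which is incompatible with the clades supported by the remaining characters; treating it as convergent (homoplasy) costs fewer steps than any alternative tree.
forked tongue: derived state '1' in Beta, Eta, and Gamma only — synapomorphy for {Beta, Eta, Gamma}.
nectar spur: derived state '0' in Alpha, Beta, Delta, Eta, and Gamma only — synapomorphy for {Alpha, Beta, Delta, Eta, Gamma}.
pollen tricolpate (derived state '1') is shared by all ingroup taxa — unites the whole ingroup.
Most parsimonious ingroup topology: (((Alpha,Delta),((Gamma,Beta),Eta)),Zeta).
The clade {Beta, Gamma} is supported by book lungs: its derived state '1' occurs in exactly those taxa and in no other taxon (including the outgroup).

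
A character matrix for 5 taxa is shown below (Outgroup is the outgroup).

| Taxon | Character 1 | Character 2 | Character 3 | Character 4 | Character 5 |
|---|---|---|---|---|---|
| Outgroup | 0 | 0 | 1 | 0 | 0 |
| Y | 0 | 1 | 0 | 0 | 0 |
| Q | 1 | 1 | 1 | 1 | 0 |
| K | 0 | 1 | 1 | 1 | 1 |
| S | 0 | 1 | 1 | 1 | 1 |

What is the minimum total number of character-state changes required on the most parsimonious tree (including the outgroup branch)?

5

Character polarity is set by the outgroup: the derived state is whichever differs from the outgroup's state, so for Character 3 the derived state is '0', and for the remaining characters it is '1'.
Character 1 (derived state '1') is unique to Q (autapomorphy; uninformative for grouping).
Character 2 (derived state '1') is shared by all ingroup taxa — unites the whole ingroup.
Character 3 (derived state '0') is unique to Y (autapomorphy; uninformative for grouping).
Character 4: derived state '1' in K, Q, and S only — synapomorphy for {K, Q, S}.
Character 5 (derived state '1') is shared by K and S — a synapomorphy uniting that clade.
Most parsimonious ingroup topology: (Y,(Q,(K,S))).
Changes per character on this tree: Character 1: 1; Character 2: 1; Character 3: 1; Character 4: 1; Character 5: 1.
Total = 5.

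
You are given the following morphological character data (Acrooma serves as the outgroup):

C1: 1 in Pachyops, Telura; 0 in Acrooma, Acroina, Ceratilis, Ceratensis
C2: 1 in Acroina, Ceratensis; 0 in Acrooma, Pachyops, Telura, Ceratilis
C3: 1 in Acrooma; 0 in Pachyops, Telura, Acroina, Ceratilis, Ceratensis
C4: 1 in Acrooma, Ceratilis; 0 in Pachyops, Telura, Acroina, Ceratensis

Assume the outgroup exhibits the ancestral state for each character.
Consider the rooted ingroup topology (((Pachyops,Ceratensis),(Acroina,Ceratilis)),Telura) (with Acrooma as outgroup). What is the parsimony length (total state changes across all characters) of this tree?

7

Map each character onto (((Pachyops,Ceratensis),(Acroina,Ceratilis)),Telura) (rooted by Acrooma) and count the minimum state changes it requires (Fitch parsimony):
C1: 2; C2: 2; C3: 1; C4: 2.
Total tree length = 7.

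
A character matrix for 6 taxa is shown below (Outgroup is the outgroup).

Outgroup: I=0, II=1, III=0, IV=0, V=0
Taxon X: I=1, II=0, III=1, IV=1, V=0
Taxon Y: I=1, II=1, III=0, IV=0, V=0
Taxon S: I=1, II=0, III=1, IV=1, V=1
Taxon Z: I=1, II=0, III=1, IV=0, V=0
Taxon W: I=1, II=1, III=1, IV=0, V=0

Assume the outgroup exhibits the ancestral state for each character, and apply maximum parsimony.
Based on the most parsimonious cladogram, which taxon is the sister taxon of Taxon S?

Taxon X

Character polarity is set by the outgroup: the derived state is whichever differs from the outgroup's state, so for II the derived state is '0', and for the remaining characters it is '1'.
I (derived state '1') is shared by all ingroup taxa — unites the whole ingroup.
II: derived state '0' in Taxon S, Taxon X, and Taxon Z only — synapomorphy for {Taxon S, Taxon X, Taxon Z}.
Only Taxon S, Taxon W, Taxon X, and Taxon Z show the derived state '1' for III, supporting them as a clade.
IV (derived state '1') is shared by Taxon S and Taxon X — a synapomorphy uniting that clade.
V (derived state '1') is unique to Taxon S (autapomorphy; uninformative for grouping).
Most parsimonious ingroup topology: ((((Taxon X,Taxon S),Taxon Z),Taxon W),Taxon Y).
Taxon S and Taxon X form a cherry on this tree, so they are sister taxa.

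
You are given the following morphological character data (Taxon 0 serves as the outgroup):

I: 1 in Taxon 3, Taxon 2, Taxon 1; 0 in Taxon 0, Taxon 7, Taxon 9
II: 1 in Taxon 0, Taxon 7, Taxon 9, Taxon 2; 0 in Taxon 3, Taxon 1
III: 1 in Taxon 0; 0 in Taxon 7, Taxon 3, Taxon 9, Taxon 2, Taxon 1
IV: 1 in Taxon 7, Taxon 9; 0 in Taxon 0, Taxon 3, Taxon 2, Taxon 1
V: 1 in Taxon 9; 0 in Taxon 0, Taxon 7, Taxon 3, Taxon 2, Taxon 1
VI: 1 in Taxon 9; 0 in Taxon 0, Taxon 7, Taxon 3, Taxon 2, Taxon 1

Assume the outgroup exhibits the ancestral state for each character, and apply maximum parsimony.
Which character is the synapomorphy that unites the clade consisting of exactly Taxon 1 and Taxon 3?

II

Character polarity is set by the outgroup: the derived state is whichever differs from the outgroup's state, so for II, III the derived state is '0', and for the remaining characters it is '1'.
Only Taxon 1, Taxon 2, and Taxon 3 show the derived state '1' for I, supporting them as a clade.
Only Taxon 1 and Taxon 3 show the derived state '0' for II, supporting them as a clade.
All ingroup taxa share the derived state '0' for III; it defines the ingroup but does not resolve relationships within it.
IV: derived state '1' in Taxon 7 and Taxon 9 only — synapomorphy for {Taxon 7, Taxon 9}.
V: derived state '1' in Taxon 9 only — an autapomorphy, so it tells us nothing about relationships among taxa.
VI (derived state '1') is unique to Taxon 9 (autapomorphy; uninformative for grouping).
Most parsimonious ingroup topology: ((Taxon 7,Taxon 9),((Taxon 3,Taxon 1),Taxon 2)).
The clade {Taxon 1, Taxon 3} is supported by II: its derived state '0' occurs in exactly those taxa and in no other taxon (including the outgroup).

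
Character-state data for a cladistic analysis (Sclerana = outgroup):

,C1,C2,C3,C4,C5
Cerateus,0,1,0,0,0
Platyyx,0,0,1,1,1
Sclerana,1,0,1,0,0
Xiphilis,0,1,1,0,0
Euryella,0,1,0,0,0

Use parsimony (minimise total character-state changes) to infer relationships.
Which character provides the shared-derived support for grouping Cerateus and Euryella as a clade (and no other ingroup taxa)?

Character polarity is set by the outgroup: the derived state is whichever differs from the outgroup's state, so for C1, C3 the derived state is '0', and for the remaining characters it is '1'.
C1 (derived state '0') is shared by all ingroup taxa — unites the whole ingroup.
C2 (derived state '1') is shared by Cerateus, Euryella, and Xiphilis — a synapomorphy uniting that clade.
C3: derived state '0' in Cerateus and Euryella only — synapomorphy for {Cerateus, Euryella}.
C4: derived state '1' in Platyyx only — an autapomorphy, so it tells us nothing about relationships among taxa.
C5: derived state '1' in Platyyx only — an autapomorphy, so it tells us nothing about relationships among taxa.
Most parsimonious ingroup topology: (((Euryella,Cerateus),Xiphilis),Platyyx).
The clade {Cerateus, Euryella} is supported by C3: its derived state '0' occurs in exactly those taxa and in no other taxon (including the outgroup).

C3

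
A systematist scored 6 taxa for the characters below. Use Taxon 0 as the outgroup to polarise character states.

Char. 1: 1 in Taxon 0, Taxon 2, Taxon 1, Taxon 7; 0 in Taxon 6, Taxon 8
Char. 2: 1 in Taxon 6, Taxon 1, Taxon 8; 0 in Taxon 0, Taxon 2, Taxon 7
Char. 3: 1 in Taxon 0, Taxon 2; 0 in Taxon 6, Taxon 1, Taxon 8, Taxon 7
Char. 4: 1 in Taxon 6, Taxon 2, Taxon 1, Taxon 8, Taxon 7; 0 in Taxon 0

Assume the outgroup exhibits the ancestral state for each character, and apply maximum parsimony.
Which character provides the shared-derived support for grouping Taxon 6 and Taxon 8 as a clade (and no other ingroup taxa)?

Character polarity is set by the outgroup: the derived state is whichever differs from the outgroup's state, so for Char. 1, Char. 3 the derived state is '0', and for the remaining characters it is '1'.
Only Taxon 6 and Taxon 8 show the derived state '0' for Char. 1, supporting them as a clade.
Only Taxon 1, Taxon 6, and Taxon 8 show the derived state '1' for Char. 2, supporting them as a clade.
Char. 3: derived state '0' in Taxon 1, Taxon 6, Taxon 7, and Taxon 8 only — synapomorphy for {Taxon 1, Taxon 6, Taxon 7, Taxon 8}.
All ingroup taxa share the derived state '1' for Char. 4; it defines the ingroup but does not resolve relationships within it.
Most parsimonious ingroup topology: ((((Taxon 6,Taxon 8),Taxon 1),Taxon 7),Taxon 2).
The clade {Taxon 6, Taxon 8} is supported by Char. 1: its derived state '0' occurs in exactly those taxa and in no other taxon (including the outgroup).

Char. 1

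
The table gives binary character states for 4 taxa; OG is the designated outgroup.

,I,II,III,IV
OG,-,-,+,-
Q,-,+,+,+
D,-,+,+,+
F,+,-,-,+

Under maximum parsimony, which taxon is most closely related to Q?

D

Character polarity is set by the outgroup: the derived state is whichever differs from the outgroup's state, so for III the derived state is '-', and for the remaining characters it is '+'.
I (derived state '+') is unique to F (autapomorphy; uninformative for grouping).
Only D and Q show the derived state '+' for II, supporting them as a clade.
III: derived state '-' in F only — an autapomorphy, so it tells us nothing about relationships among taxa.
IV (derived state '+') is shared by all ingroup taxa — unites the whole ingroup.
Most parsimonious ingroup topology: ((Q,D),F).
Q and D form a cherry on this tree, so they are sister taxa.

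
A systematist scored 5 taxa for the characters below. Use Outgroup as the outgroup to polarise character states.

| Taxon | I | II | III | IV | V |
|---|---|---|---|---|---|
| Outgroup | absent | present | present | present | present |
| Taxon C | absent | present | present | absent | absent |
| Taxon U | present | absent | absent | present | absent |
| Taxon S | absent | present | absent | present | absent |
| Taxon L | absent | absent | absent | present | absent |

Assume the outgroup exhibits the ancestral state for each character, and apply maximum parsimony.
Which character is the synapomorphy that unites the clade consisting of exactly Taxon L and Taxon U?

Character polarity is set by the outgroup: the derived state is whichever differs from the outgroup's state, so for II, III, IV, V the derived state is 'absent', and for the remaining characters it is 'present'.
I (derived state 'present') is unique to Taxon U (autapomorphy; uninformative for grouping).
Only Taxon L and Taxon U show the derived state 'absent' for II, supporting them as a clade.
III (derived state 'absent') is shared by Taxon L, Taxon S, and Taxon U — a synapomorphy uniting that clade.
IV: derived state 'absent' in Taxon C only — an autapomorphy, so it tells us nothing about relationships among taxa.
All ingroup taxa share the derived state 'absent' for V; it defines the ingroup but does not resolve relationships within it.
Most parsimonious ingroup topology: (Taxon C,((Taxon U,Taxon L),Taxon S)).
The clade {Taxon L, Taxon U} is supported by II: its derived state 'absent' occurs in exactly those taxa and in no other taxon (including the outgroup).

II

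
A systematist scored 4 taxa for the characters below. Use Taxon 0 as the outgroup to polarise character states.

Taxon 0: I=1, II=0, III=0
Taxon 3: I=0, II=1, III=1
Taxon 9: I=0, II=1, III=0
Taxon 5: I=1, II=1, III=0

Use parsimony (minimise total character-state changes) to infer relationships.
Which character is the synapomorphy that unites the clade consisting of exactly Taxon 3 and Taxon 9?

Character polarity is set by the outgroup: the derived state is whichever differs from the outgroup's state, so for I the derived state is '0', and for the remaining characters it is '1'.
I: derived state '0' in Taxon 3 and Taxon 9 only — synapomorphy for {Taxon 3, Taxon 9}.
II (derived state '1') is shared by all ingroup taxa — unites the whole ingroup.
III: derived state '1' in Taxon 3 only — an autapomorphy, so it tells us nothing about relationships among taxa.
Most parsimonious ingroup topology: ((Taxon 3,Taxon 9),Taxon 5).
The clade {Taxon 3, Taxon 9} is supported by I: its derived state '0' occurs in exactly those taxa and in no other taxon (including the outgroup).

I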